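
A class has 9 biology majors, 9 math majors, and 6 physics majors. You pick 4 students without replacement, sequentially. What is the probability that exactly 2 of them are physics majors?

One ordering (physics majors drawn first) has probability 6/24 × 5/23 × 18/22 × 17/21 = 9180/255024 = 255/7084.
There are C(4,2) = 6 such orderings, each equally likely, so P = 6 × 255/7084 = 765/3542.

765/3542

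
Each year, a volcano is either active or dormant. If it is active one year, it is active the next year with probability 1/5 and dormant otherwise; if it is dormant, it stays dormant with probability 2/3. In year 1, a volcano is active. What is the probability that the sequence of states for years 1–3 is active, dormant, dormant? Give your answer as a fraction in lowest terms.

Year 1 is given. For each transition, use the conditional probability from the current state:
P(dormant | active) = 4/5; P(dormant | dormant) = 2/3.
P = 4/5 × 2/3 = 8/15.

8/15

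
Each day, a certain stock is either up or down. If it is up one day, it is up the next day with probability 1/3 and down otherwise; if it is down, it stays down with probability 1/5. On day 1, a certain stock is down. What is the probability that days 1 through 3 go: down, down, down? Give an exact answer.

1/25

Day 1 is given. For each transition, use the conditional probability from the current state:
P(down | down) = 1/5; P(down | down) = 1/5.
P = 1/5 × 1/5 = 1/25.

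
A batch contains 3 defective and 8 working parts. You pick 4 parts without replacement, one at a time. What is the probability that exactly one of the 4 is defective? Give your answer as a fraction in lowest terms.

28/55

One ordering (defective drawn first) has probability 3/11 × 8/10 × 7/9 × 6/8 = 1008/7920 = 7/55.
There are C(4,1) = 4 such orderings, each equally likely, so P = 4 × 7/55 = 28/55.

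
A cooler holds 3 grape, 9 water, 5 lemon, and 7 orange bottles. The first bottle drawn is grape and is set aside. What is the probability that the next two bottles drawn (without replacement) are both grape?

1/253

After the first draw, 2 of the remaining 23 bottles are grape.
P = 2/23 × 1/22 = 2/506 = 1/253.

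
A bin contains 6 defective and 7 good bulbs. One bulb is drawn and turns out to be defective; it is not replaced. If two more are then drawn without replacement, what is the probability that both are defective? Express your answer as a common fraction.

After the first draw, 5 of the remaining 12 bulbs are defective.
P = 5/12 × 4/11 = 20/132 = 5/33.

5/33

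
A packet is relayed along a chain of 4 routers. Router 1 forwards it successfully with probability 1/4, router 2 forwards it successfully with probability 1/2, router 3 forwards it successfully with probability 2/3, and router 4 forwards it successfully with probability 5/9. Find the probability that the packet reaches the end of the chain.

The events are sequential, so multiply the conditional probabilities:
P = 1/4 × 1/2 × 2/3 × 5/9 = 10/216 = 5/108.

5/108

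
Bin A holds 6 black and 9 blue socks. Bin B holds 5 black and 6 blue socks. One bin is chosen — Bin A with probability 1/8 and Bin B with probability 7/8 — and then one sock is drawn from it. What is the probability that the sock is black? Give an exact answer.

From Bin A: P(black) = 6/15.
From Bin B: P(black) = 5/11.
Total probability = (1/8)(6/15) + (7/8)(5/11) = 197/440.

197/440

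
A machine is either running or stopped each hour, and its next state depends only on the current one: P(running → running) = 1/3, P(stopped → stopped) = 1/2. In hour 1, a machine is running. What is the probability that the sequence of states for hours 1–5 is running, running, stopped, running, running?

1/27

Hour 1 is given. For each transition, use the conditional probability from the current state:
P(running | running) = 1/3; P(stopped | running) = 2/3; P(running | stopped) = 1/2; P(running | running) = 1/3.
P = 1/3 × 2/3 × 1/2 × 1/3 = 2/54 = 1/27.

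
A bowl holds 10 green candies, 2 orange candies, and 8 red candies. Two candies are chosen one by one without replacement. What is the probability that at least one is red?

62/95

P(no red) = 12/20 × 11/19 = 132/380 = 33/95.
P(at least one) = 1 − 33/95 = 62/95.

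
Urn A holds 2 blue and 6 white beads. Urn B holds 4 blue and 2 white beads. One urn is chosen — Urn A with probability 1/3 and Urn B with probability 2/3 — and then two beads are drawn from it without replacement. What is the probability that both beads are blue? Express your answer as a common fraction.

39/140

From Urn A: P(both blue) = (2/8)(1/7) = 1/28.
From Urn B: P(both blue) = (4/6)(3/5) = 2/5.
Total probability = (1/3)(1/28) + (2/3)(2/5) = 39/140.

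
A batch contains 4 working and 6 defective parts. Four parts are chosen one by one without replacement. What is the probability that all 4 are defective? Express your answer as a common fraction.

1/14

P(every draw is defective) = 6/10 × 5/9 × 4/8 × 3/7 = 360/5040 = 1/14.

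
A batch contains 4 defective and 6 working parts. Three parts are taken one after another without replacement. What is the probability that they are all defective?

P(every draw is defective) = 4/10 × 3/9 × 2/8 = 24/720 = 1/30.

1/30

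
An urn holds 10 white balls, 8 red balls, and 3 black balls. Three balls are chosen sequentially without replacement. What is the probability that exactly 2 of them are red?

26/95

One ordering (red drawn first) has probability 8/21 × 7/20 × 13/19 = 728/7980 = 26/285.
There are C(3,2) = 3 such orderings, each equally likely, so P = 3 × 26/285 = 26/95.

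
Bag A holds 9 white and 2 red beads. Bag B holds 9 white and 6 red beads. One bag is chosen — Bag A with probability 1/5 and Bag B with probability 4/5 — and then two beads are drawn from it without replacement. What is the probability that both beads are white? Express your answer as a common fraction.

From Bag A: P(both white) = (9/11)(8/10) = 36/55.
From Bag B: P(both white) = (9/15)(8/14) = 12/35.
Total probability = (1/5)(36/55) + (4/5)(12/35) = 156/385.

156/385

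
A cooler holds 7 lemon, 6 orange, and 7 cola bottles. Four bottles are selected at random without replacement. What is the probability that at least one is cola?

P(no cola) = 13/20 × 12/19 × 11/18 × 10/17 = 17160/116280 = 143/969.
P(at least one) = 1 − 143/969 = 826/969.

826/969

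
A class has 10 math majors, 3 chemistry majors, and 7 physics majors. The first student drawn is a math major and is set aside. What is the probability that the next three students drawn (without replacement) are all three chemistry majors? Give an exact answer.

1/969

With the first student removed, 3 chemistry majors remain out of 19.
P = 3/19 × 2/18 × 1/17 = 6/5814 = 1/969.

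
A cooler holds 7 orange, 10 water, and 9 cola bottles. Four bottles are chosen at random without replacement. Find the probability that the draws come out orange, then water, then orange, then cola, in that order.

63/5980

Multiply the probability of each draw given the previous ones:
P = 7/26 × 10/25 × 6/24 × 9/23 = 3780/358800 = 63/5980.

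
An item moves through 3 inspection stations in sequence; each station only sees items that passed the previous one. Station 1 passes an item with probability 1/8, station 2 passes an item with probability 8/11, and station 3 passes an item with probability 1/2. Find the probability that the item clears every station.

Multiplying along the chain,
P = 1/8 × 8/11 × 1/2 = 8/176 = 1/22.

1/22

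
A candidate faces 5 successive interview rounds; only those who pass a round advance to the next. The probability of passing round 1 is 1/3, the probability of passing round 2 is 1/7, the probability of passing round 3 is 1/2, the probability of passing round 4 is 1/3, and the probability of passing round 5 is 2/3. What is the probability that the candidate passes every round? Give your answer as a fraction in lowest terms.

1/189

Each stage is reached only if all earlier stages succeed, so
P = 1/3 × 1/7 × 1/2 × 1/3 × 2/3 = 2/378 = 1/189.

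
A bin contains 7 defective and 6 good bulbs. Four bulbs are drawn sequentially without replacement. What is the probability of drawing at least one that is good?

P(no good) = 7/13 × 6/12 × 5/11 × 4/10 = 840/17160 = 7/143.
P(at least one) = 1 − 7/143 = 136/143.

136/143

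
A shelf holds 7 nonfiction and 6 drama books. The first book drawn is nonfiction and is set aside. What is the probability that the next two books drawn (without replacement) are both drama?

After the first draw, 6 of the remaining 12 books are drama.
P = 6/12 × 5/11 = 30/132 = 5/22.

5/22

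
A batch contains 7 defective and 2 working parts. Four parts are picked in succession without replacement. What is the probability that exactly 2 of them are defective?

1/6

One ordering (defective drawn first) has probability 7/9 × 6/8 × 2/7 × 1/6 = 84/3024 = 1/36.
There are C(4,2) = 6 such orderings, each equally likely, so P = 6 × 1/36 = 1/6.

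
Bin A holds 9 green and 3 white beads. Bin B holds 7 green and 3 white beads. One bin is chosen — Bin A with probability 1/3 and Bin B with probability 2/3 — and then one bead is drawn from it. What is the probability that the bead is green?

From Bin A: P(green) = 9/12.
From Bin B: P(green) = 7/10.
Total probability = (1/3)(9/12) + (2/3)(7/10) = 43/60.

43/60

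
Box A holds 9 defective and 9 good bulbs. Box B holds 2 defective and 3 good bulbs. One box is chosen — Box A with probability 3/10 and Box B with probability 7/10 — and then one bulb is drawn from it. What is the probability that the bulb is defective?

43/100

From Box A: P(defective) = 9/18.
From Box B: P(defective) = 2/5.
Total probability = (3/10)(9/18) + (7/10)(2/5) = 43/100.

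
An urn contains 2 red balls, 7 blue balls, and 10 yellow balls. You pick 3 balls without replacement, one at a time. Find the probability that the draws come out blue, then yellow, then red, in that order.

Multiply the probability of each draw given the previous ones:
P = 7/19 × 10/18 × 2/17 = 140/5814 = 70/2907.

70/2907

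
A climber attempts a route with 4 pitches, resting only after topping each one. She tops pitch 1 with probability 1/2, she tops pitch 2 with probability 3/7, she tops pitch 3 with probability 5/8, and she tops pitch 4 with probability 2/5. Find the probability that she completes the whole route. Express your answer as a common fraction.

Each stage is reached only if all earlier stages succeed, so
P = 1/2 × 3/7 × 5/8 × 2/5 = 30/560 = 3/56.

3/56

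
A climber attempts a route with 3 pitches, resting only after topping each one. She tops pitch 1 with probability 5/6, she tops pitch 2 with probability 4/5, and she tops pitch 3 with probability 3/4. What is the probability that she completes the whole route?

1/2

The events are sequential, so multiply the conditional probabilities:
P = 5/6 × 4/5 × 3/4 = 60/120 = 1/2.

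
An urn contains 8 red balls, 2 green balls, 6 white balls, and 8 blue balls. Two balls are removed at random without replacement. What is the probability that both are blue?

P = 8/24 × 7/23 = 56/552 = 7/69.

7/69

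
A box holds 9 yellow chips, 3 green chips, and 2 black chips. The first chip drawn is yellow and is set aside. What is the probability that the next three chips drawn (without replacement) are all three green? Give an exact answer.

With the first chip removed, 3 green remain out of 13.
P = 3/13 × 2/12 × 1/11 = 6/1716 = 1/286.

1/286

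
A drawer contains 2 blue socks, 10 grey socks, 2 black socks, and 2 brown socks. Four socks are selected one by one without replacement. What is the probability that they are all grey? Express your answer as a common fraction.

3/26

P = 10/16 × 9/15 × 8/14 × 7/13 = 5040/43680 = 3/26.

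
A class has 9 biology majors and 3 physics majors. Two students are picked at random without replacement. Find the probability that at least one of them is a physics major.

5/11

P(no physics majors) = 9/12 × 8/11 = 72/132 = 6/11.
P(at least one) = 1 − 6/11 = 5/11.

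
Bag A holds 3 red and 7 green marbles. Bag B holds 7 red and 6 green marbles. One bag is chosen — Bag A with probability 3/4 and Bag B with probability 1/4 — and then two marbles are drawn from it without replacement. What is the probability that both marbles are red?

From Bag A: P(both red) = (3/10)(2/9) = 1/15.
From Bag B: P(both red) = (7/13)(6/12) = 7/26.
Total probability = (3/4)(1/15) + (1/4)(7/26) = 61/520.

61/520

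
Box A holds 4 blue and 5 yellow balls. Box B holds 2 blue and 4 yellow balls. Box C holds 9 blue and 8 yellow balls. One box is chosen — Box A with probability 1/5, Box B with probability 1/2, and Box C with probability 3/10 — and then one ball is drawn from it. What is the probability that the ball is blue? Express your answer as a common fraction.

From Box A: P(blue) = 4/9.
From Box B: P(blue) = 2/6.
From Box C: P(blue) = 9/17.
Total probability = (1/5)(4/9) + (1/2)(2/6) + (3/10)(9/17) = 317/765.

317/765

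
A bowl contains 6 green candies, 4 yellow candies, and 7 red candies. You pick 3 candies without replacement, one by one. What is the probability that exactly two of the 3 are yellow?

39/340

One ordering (yellow drawn first) has probability 4/17 × 3/16 × 13/15 = 156/4080 = 13/340.
There are C(3,2) = 3 such orderings, each equally likely, so P = 3 × 13/340 = 39/340.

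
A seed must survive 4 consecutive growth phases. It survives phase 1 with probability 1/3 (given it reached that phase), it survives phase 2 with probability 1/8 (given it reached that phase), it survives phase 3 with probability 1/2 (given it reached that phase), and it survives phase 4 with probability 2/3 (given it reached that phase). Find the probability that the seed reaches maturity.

1/72

Each stage is reached only if all earlier stages succeed, so
P = 1/3 × 1/8 × 1/2 × 2/3 = 2/144 = 1/72.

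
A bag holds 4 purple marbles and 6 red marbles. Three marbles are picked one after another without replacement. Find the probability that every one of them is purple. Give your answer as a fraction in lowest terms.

1/30

P = 4/10 × 3/9 × 2/8 = 24/720 = 1/30.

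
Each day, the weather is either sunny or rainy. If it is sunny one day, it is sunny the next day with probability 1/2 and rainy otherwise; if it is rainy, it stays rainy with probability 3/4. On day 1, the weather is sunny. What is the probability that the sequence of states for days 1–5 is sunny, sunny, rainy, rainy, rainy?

9/64

Day 1 is given. For each transition, use the conditional probability from the current state:
P(sunny | sunny) = 1/2; P(rainy | sunny) = 1/2; P(rainy | rainy) = 3/4; P(rainy | rainy) = 3/4.
P = 1/2 × 1/2 × 3/4 × 3/4 = 9/64.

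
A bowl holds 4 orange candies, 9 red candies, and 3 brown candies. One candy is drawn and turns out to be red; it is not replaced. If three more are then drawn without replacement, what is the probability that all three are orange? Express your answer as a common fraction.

4/455

After the first draw, 4 of the remaining 15 candies are orange.
P = 4/15 × 3/14 × 2/13 = 24/2730 = 4/455.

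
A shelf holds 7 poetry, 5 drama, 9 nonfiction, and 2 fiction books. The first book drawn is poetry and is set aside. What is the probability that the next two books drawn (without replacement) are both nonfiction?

12/77

With the first book removed, 9 nonfiction remain out of 22.
P = 9/22 × 8/21 = 72/462 = 12/77.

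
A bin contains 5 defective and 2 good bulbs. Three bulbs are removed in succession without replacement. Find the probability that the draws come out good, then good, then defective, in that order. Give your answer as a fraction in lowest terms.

Each draw changes the counts, so multiply the conditional probabilities along the sequence:
P = 2/7 × 1/6 × 5/5 = 10/210 = 1/21.

1/21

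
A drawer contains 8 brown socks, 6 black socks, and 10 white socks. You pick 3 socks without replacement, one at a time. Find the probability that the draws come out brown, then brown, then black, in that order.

7/253

Each draw changes the counts, so multiply the conditional probabilities along the sequence:
P = 8/24 × 7/23 × 6/22 = 336/12144 = 7/253.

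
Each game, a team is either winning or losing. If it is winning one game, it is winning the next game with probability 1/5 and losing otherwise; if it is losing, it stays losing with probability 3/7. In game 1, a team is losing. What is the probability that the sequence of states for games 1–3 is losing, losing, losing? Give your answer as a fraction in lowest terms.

9/49

Game 1 is given. For each transition, use the conditional probability from the current state:
P(losing | losing) = 3/7; P(losing | losing) = 3/7.
P = 3/7 × 3/7 = 9/49.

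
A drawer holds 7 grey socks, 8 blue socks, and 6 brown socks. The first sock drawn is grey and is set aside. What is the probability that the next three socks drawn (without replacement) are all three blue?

With the first sock removed, 8 blue remain out of 20.
P = 8/20 × 7/19 × 6/18 = 336/6840 = 14/285.

14/285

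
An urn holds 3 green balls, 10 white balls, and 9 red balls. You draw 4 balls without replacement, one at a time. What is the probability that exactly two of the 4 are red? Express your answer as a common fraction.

2808/7315

One ordering (red drawn first) has probability 9/22 × 8/21 × 13/20 × 12/19 = 11232/175560 = 468/7315.
There are C(4,2) = 6 such orderings, each equally likely, so P = 6 × 468/7315 = 2808/7315.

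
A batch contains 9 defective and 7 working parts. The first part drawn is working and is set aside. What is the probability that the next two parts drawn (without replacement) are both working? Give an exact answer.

1/7

With the first part removed, 6 working remain out of 15.
P = 6/15 × 5/14 = 30/210 = 1/7.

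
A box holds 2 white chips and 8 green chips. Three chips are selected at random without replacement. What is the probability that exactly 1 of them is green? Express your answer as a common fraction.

One ordering (green drawn first) has probability 8/10 × 2/9 × 1/8 = 16/720 = 1/45.
There are C(3,1) = 3 such orderings, each equally likely, so P = 3 × 1/45 = 1/15.

1/15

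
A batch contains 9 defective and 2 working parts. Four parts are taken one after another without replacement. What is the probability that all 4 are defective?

P(all defective) = 9/11 × 8/10 × 7/9 × 6/8 = 3024/7920 = 21/55.

21/55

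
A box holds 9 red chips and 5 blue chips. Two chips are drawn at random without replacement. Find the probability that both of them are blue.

P(every draw is blue) = 5/14 × 4/13 = 20/182 = 10/91.

10/91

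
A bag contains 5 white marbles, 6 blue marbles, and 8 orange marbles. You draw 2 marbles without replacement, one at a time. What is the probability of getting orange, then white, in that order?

20/171

Each draw changes the counts, so multiply the conditional probabilities along the sequence:
P = 8/19 × 5/18 = 40/342 = 20/171.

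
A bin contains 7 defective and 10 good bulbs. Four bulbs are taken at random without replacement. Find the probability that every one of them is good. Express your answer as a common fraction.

3/34

P(every draw is good) = 10/17 × 9/16 × 8/15 × 7/14 = 5040/57120 = 3/34.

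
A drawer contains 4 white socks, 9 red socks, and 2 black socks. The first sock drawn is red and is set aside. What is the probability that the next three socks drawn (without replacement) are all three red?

2/13

After the first draw, 8 of the remaining 14 socks are red.
P = 8/14 × 7/13 × 6/12 = 336/2184 = 2/13.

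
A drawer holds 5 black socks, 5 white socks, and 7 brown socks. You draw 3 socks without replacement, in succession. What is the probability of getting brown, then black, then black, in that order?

Each draw changes the counts, so multiply the conditional probabilities along the sequence:
P = 7/17 × 5/16 × 4/15 = 140/4080 = 7/204.

7/204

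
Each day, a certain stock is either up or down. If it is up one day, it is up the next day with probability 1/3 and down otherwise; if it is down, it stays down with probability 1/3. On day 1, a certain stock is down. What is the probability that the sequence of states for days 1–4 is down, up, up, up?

Day 1 is given. For each transition, use the conditional probability from the current state:
P(up | down) = 2/3; P(up | up) = 1/3; P(up | up) = 1/3.
P = 2/3 × 1/3 × 1/3 = 2/27.

2/27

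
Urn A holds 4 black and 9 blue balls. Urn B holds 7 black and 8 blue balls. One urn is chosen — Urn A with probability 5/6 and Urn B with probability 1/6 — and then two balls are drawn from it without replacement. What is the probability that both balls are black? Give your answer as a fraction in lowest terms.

From Urn A: P(both black) = (4/13)(3/12) = 1/13.
From Urn B: P(both black) = (7/15)(6/14) = 1/5.
Total probability = (5/6)(1/13) + (1/6)(1/5) = 19/195.

19/195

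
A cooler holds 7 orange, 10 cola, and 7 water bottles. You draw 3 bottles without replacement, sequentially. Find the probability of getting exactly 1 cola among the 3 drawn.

455/1012

One ordering (cola drawn first) has probability 10/24 × 14/23 × 13/22 = 1820/12144 = 455/3036.
There are C(3,1) = 3 such orderings, each equally likely, so P = 3 × 455/3036 = 455/1012.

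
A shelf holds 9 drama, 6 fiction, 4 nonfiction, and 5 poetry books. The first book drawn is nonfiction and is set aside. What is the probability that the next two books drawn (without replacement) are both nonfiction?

3/253

After the first draw, 3 of the remaining 23 books are nonfiction.
P = 3/23 × 2/22 = 6/506 = 3/253.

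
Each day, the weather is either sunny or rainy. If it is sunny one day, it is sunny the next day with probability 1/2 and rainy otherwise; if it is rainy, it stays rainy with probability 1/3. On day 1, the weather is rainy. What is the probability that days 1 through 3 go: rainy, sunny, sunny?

Day 1 is given. For each transition, use the conditional probability from the current state:
P(sunny | rainy) = 2/3; P(sunny | sunny) = 1/2.
P = 2/3 × 1/2 = 2/6 = 1/3.

1/3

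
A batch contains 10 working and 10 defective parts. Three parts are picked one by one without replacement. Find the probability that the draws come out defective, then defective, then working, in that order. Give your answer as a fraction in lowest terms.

5/38

Chain rule:
P = 10/20 × 9/19 × 10/18 = 900/6840 = 5/38.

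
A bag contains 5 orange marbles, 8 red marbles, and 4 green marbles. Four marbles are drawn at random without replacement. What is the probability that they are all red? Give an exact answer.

P(every draw is red) = 8/17 × 7/16 × 6/15 × 5/14 = 1680/57120 = 1/34.

1/34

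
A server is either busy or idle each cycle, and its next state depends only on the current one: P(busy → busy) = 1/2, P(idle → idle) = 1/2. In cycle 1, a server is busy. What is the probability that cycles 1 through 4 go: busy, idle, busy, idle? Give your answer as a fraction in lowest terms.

Cycle 1 is given. For each transition, use the conditional probability from the current state:
P(idle | busy) = 1/2; P(busy | idle) = 1/2; P(idle | busy) = 1/2.
P = 1/2 × 1/2 × 1/2 = 1/8.

1/8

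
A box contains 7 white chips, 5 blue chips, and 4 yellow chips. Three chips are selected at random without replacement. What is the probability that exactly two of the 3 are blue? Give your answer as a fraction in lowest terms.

One ordering (blue drawn first) has probability 5/16 × 4/15 × 11/14 = 220/3360 = 11/168.
There are C(3,2) = 3 such orderings, each equally likely, so P = 3 × 11/168 = 11/56.

11/56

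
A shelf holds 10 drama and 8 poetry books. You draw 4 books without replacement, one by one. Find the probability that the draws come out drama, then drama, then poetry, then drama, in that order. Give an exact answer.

Chain rule:
P = 10/18 × 9/17 × 8/16 × 8/15 = 5760/73440 = 4/51.

4/51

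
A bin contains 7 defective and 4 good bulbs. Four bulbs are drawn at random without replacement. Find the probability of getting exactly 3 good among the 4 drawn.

One ordering (good drawn first) has probability 4/11 × 3/10 × 2/9 × 7/8 = 168/7920 = 7/330.
There are C(4,3) = 4 such orderings, each equally likely, so P = 4 × 7/330 = 14/165.

14/165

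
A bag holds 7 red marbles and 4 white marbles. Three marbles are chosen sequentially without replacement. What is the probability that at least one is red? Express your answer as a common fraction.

161/165

P(no red) = 4/11 × 3/10 × 2/9 = 24/990 = 4/165.
P(at least one) = 1 − 4/165 = 161/165.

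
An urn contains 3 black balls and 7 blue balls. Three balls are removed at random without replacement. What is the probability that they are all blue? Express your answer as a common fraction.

P(every draw is blue) = 7/10 × 6/9 × 5/8 = 210/720 = 7/24.

7/24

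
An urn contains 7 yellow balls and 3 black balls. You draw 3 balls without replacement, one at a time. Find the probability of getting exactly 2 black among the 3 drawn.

7/40

One ordering (black drawn first) has probability 3/10 × 2/9 × 7/8 = 42/720 = 7/120.
There are C(3,2) = 3 such orderings, each equally likely, so P = 3 × 7/120 = 7/40.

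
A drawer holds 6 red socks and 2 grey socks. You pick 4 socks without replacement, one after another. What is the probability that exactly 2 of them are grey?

One ordering (grey drawn first) has probability 2/8 × 1/7 × 6/6 × 5/5 = 60/1680 = 1/28.
There are C(4,2) = 6 such orderings, each equally likely, so P = 6 × 1/28 = 3/14.

3/14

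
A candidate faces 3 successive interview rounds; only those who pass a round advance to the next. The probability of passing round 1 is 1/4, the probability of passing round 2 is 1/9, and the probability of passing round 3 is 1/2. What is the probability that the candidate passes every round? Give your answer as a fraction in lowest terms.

1/72

Multiplying along the chain,
P = 1/4 × 1/9 × 1/2 = 1/72.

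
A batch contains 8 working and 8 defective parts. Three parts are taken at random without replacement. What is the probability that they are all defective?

1/10

P(all defective) = 8/16 × 7/15 × 6/14 = 336/3360 = 1/10.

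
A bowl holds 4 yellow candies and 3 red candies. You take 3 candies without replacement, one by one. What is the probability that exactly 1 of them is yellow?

One ordering (yellow drawn first) has probability 4/7 × 3/6 × 2/5 = 24/210 = 4/35.
There are C(3,1) = 3 such orderings, each equally likely, so P = 3 × 4/35 = 12/35.

12/35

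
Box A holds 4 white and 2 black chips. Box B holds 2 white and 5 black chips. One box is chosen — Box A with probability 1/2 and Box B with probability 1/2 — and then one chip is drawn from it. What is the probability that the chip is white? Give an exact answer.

10/21

From Box A: P(white) = 4/6.
From Box B: P(white) = 2/7.
Total probability = (1/2)(4/6) + (1/2)(2/7) = 10/21.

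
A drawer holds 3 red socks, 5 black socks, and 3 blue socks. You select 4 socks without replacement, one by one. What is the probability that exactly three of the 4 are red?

4/165

One ordering (red drawn first) has probability 3/11 × 2/10 × 1/9 × 8/8 = 48/7920 = 1/165.
There are C(4,3) = 4 such orderings, each equally likely, so P = 4 × 1/165 = 4/165.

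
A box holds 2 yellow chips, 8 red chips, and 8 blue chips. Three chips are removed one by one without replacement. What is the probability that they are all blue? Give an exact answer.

7/102

P(all blue) = 8/18 × 7/17 × 6/16 = 336/4896 = 7/102.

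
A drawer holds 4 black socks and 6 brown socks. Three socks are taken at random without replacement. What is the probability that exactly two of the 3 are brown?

1/2

One ordering (brown drawn first) has probability 6/10 × 5/9 × 4/8 = 120/720 = 1/6.
There are C(3,2) = 3 such orderings, each equally likely, so P = 3 × 1/6 = 1/2.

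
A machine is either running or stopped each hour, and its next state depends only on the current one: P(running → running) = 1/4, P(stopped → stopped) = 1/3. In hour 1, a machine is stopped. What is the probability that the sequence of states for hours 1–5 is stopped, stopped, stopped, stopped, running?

2/81

Hour 1 is given. For each transition, use the conditional probability from the current state:
P(stopped | stopped) = 1/3; P(stopped | stopped) = 1/3; P(stopped | stopped) = 1/3; P(running | stopped) = 2/3.
P = 1/3 × 1/3 × 1/3 × 2/3 = 2/81.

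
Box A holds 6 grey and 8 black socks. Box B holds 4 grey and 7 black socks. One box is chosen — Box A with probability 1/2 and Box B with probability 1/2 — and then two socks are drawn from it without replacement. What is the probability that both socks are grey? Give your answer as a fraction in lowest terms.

From Box A: P(both grey) = (6/14)(5/13) = 15/91.
From Box B: P(both grey) = (4/11)(3/10) = 6/55.
Total probability = (1/2)(15/91) + (1/2)(6/55) = 1371/10010.

1371/10010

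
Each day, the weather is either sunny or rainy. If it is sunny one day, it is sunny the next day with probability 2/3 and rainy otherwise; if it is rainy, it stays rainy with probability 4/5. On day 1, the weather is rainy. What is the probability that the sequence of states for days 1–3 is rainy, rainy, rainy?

Day 1 is given. For each transition, use the conditional probability from the current state:
P(rainy | rainy) = 4/5; P(rainy | rainy) = 4/5.
P = 4/5 × 4/5 = 16/25.

16/25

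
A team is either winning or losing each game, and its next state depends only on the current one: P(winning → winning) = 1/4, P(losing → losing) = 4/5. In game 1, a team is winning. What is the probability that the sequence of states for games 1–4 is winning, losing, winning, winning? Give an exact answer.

Game 1 is given. For each transition, use the conditional probability from the current state:
P(losing | winning) = 3/4; P(winning | losing) = 1/5; P(winning | winning) = 1/4.
P = 3/4 × 1/5 × 1/4 = 3/80.

3/80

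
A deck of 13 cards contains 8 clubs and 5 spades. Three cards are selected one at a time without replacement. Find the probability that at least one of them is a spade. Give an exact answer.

P(no spades) = 8/13 × 7/12 × 6/11 = 336/1716 = 28/143.
P(at least one) = 1 − 28/143 = 115/143.

115/143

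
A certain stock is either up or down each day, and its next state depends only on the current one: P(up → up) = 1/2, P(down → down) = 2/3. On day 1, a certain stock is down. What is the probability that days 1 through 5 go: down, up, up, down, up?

1/36

Day 1 is given. For each transition, use the conditional probability from the current state:
P(up | down) = 1/3; P(up | up) = 1/2; P(down | up) = 1/2; P(up | down) = 1/3.
P = 1/3 × 1/2 × 1/2 × 1/3 = 1/36.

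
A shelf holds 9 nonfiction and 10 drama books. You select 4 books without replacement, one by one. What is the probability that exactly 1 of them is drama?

70/323

One ordering (drama drawn first) has probability 10/19 × 9/18 × 8/17 × 7/16 = 5040/93024 = 35/646.
There are C(4,1) = 4 such orderings, each equally likely, so P = 4 × 35/646 = 70/323.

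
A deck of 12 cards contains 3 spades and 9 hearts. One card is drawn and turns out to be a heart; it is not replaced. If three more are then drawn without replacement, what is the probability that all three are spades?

With the first card removed, 3 spades remain out of 11.
P = 3/11 × 2/10 × 1/9 = 6/990 = 1/165.

1/165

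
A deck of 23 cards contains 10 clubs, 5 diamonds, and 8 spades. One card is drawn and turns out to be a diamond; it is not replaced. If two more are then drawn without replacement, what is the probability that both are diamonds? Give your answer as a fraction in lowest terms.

2/77

With the first card removed, 4 diamonds remain out of 22.
P = 4/22 × 3/21 = 12/462 = 2/77.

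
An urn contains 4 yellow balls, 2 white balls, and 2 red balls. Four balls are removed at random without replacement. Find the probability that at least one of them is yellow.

P(no yellow) = 4/8 × 3/7 × 2/6 × 1/5 = 24/1680 = 1/70.
P(at least one) = 1 − 1/70 = 69/70.

69/70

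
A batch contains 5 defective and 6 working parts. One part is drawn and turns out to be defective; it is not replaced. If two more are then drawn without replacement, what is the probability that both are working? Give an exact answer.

1/3

After the first draw, 6 of the remaining 10 parts are working.
P = 6/10 × 5/9 = 30/90 = 1/3.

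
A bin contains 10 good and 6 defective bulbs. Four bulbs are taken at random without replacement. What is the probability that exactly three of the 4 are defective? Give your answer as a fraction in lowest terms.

One ordering (defective drawn first) has probability 6/16 × 5/15 × 4/14 × 10/13 = 1200/43680 = 5/182.
There are C(4,3) = 4 such orderings, each equally likely, so P = 4 × 5/182 = 10/91.

10/91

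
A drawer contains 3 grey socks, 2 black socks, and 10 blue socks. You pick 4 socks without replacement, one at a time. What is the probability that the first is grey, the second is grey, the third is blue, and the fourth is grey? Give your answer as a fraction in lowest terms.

1/546

Chain rule:
P = 3/15 × 2/14 × 10/13 × 1/12 = 60/32760 = 1/546.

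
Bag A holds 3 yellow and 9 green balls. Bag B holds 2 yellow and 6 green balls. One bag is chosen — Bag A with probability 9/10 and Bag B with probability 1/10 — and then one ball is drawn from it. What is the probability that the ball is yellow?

From Bag A: P(yellow) = 3/12.
From Bag B: P(yellow) = 2/8.
Total probability = (9/10)(3/12) + (1/10)(2/8) = 1/4.

1/4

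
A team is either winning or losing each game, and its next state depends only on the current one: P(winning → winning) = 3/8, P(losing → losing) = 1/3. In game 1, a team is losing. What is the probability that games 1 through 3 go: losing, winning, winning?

1/4

Game 1 is given. For each transition, use the conditional probability from the current state:
P(winning | losing) = 2/3; P(winning | winning) = 3/8.
P = 2/3 × 3/8 = 6/24 = 1/4.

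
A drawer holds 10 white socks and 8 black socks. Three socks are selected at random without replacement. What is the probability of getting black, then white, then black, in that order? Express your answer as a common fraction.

Chain rule:
P = 8/18 × 10/17 × 7/16 = 560/4896 = 35/306.

35/306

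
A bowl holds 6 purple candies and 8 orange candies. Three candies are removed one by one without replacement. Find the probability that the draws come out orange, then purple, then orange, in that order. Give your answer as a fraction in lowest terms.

Chain rule:
P = 8/14 × 6/13 × 7/12 = 336/2184 = 2/13.

2/13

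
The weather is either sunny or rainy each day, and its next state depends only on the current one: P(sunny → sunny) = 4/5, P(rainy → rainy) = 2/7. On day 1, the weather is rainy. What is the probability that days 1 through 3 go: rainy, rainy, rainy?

4/49

Day 1 is given. For each transition, use the conditional probability from the current state:
P(rainy | rainy) = 2/7; P(rainy | rainy) = 2/7.
P = 2/7 × 2/7 = 4/49.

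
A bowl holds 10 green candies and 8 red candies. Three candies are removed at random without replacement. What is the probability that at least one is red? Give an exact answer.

P(no red) = 10/18 × 9/17 × 8/16 = 720/4896 = 5/34.
P(at least one) = 1 − 5/34 = 29/34.

29/34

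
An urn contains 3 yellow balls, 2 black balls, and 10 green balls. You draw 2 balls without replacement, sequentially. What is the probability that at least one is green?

P(no green) = 5/15 × 4/14 = 20/210 = 2/21.
P(at least one) = 1 − 2/21 = 19/21.

19/21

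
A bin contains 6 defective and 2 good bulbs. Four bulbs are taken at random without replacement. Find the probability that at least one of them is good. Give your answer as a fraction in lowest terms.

P(no good) = 6/8 × 5/7 × 4/6 × 3/5 = 360/1680 = 3/14.
P(at least one) = 1 − 3/14 = 11/14.

11/14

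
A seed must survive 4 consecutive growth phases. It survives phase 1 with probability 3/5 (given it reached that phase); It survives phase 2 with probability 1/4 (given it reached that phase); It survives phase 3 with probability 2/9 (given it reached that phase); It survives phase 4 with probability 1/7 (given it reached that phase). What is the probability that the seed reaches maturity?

Each stage is reached only if all earlier stages succeed, so
P = 3/5 × 1/4 × 2/9 × 1/7 = 6/1260 = 1/210.

1/210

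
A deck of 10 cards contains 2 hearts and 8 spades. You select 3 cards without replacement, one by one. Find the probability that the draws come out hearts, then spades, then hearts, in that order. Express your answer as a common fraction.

Chain rule:
P = 2/10 × 8/9 × 1/8 = 16/720 = 1/45.

1/45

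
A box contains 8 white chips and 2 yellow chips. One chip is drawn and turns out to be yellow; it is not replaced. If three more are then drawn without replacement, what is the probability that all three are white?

After the first draw, 8 of the remaining 9 chips are white.
P = 8/9 × 7/8 × 6/7 = 336/504 = 2/3.

2/3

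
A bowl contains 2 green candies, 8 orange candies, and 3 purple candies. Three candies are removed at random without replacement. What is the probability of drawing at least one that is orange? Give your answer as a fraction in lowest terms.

P(no orange) = 5/13 × 4/12 × 3/11 = 60/1716 = 5/143.
P(at least one) = 1 − 5/143 = 138/143.

138/143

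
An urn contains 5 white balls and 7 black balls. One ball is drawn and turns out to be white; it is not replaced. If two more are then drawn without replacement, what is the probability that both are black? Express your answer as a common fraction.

After the first draw, 7 of the remaining 11 balls are black.
P = 7/11 × 6/10 = 42/110 = 21/55.

21/55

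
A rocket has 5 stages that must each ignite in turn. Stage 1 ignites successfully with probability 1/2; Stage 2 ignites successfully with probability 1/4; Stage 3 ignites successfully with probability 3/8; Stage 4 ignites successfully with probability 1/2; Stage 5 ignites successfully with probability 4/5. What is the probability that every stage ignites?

Each stage is reached only if all earlier stages succeed, so
P = 1/2 × 1/4 × 3/8 × 1/2 × 4/5 = 12/640 = 3/160.

3/160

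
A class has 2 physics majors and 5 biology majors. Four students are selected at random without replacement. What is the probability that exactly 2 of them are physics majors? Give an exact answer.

One ordering (physics majors drawn first) has probability 2/7 × 1/6 × 5/5 × 4/4 = 40/840 = 1/21.
There are C(4,2) = 6 such orderings, each equally likely, so P = 6 × 1/21 = 2/7.

2/7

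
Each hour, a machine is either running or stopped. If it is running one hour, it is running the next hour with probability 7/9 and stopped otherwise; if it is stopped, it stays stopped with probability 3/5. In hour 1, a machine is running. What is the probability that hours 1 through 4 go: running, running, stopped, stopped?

14/135

Hour 1 is given. For each transition, use the conditional probability from the current state:
P(running | running) = 7/9; P(stopped | running) = 2/9; P(stopped | stopped) = 3/5.
P = 7/9 × 2/9 × 3/5 = 42/405 = 14/135.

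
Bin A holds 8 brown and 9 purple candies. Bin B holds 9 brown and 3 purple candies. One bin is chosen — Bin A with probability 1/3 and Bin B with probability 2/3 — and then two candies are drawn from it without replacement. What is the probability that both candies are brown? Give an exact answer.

From Bin A: P(both brown) = (8/17)(7/16) = 7/34.
From Bin B: P(both brown) = (9/12)(8/11) = 6/11.
Total probability = (1/3)(7/34) + (2/3)(6/11) = 485/1122.

485/1122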